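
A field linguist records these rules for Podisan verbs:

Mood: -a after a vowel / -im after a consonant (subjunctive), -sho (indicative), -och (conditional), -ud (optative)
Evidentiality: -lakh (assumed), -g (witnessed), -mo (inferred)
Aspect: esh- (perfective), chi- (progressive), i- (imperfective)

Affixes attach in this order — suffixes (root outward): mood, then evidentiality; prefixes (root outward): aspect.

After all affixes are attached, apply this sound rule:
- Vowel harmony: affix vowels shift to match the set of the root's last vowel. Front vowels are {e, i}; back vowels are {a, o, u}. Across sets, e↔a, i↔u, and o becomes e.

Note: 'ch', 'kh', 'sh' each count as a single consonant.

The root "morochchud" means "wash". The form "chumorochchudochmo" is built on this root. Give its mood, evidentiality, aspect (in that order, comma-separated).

Segment: chi-morochchud-och-mo.
mood: -och → conditional.
evidentiality: -mo → inferred.
aspect: chi- → progressive.

conditional, inferred, progressive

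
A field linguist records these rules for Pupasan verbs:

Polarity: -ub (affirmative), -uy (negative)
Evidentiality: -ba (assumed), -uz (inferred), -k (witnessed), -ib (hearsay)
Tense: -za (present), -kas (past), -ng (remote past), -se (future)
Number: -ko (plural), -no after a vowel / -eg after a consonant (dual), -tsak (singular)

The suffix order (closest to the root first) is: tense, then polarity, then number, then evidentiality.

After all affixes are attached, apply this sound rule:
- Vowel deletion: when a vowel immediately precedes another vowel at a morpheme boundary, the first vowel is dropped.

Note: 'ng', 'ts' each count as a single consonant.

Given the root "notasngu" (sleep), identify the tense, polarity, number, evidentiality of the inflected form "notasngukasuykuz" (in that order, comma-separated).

past, negative, plural, inferred

Segment: notasngu-kas-uy-ko-uz.
tense: -kas → past.
polarity: -uy → negative.
number: -ko → plural.
evidentiality: -uz → inferred.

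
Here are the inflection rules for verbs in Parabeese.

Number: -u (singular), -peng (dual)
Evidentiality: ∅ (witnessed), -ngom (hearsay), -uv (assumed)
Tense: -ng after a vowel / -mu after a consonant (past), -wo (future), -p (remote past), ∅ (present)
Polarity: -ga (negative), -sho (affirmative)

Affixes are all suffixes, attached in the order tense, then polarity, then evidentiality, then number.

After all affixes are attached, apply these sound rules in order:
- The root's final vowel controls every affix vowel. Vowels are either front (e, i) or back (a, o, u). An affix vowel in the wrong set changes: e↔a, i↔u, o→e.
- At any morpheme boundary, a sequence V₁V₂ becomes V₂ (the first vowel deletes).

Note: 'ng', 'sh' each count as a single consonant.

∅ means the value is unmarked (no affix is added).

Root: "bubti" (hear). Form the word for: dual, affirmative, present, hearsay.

bubtishengempeng

tense = present: zero marking, form stays bubti.
Attach polarity affirmative -sho → bubtisho.
Attach evidentiality hearsay -ngom → bubtishongom.
Attach number dual -peng → bubtishongompeng.
Apply vowel harmony: bubtishongompeng → bubtishengempeng.
Vowel deletion: no change.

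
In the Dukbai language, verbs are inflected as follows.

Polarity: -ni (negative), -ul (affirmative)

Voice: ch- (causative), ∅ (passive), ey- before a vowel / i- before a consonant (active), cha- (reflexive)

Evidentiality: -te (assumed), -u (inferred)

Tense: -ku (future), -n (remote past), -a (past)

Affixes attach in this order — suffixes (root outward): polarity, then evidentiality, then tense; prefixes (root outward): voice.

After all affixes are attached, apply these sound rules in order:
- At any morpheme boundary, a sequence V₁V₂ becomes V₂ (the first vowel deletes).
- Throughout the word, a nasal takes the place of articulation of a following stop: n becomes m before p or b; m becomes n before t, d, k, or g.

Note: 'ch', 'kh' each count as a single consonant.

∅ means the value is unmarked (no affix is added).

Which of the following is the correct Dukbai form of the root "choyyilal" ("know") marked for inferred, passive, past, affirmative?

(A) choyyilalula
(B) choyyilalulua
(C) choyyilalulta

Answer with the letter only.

A

Attach polarity affirmative -ul → choyyilalul.
voice = passive: zero marking, form stays choyyilalul.
Attach evidentiality inferred -u → choyyilalulu.
Attach tense past -a → choyyilalulua.
Apply vowel deletion: choyyilalulua → choyyilalula.
Nasal assimilation: no change.
So the correct form is choyyilalula, option (A).
(B) choyyilalulua is wrong: it fails to apply the sound rule(s).
(C) choyyilalulta is wrong: it uses assumed instead of inferred for evidentiality.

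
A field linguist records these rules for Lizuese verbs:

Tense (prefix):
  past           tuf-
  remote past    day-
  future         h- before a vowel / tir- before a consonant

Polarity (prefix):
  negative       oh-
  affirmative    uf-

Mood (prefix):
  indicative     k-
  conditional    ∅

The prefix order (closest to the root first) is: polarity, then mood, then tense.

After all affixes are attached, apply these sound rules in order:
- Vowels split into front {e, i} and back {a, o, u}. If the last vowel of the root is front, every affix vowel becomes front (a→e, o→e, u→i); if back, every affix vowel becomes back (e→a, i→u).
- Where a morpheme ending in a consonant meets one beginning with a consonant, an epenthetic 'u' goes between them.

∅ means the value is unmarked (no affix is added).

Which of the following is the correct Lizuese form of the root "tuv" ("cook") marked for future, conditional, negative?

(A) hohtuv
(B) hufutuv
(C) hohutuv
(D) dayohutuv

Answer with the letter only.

C

Attach polarity negative oh- → ohtuv.
mood = conditional: zero marking, form stays ohtuv.
Attach tense future h- (before vowel 'o') → hohtuv.
Vowel harmony: no change.
Apply epenthesis: hohtuv → hohutuv.
So the correct form is hohutuv, option (C).
(A) hohtuv is wrong: it fails to apply the sound rule(s).
(D) dayohutuv is wrong: it uses remote past instead of future for tense.
(B) hufutuv is wrong: it uses affirmative instead of negative for polarity.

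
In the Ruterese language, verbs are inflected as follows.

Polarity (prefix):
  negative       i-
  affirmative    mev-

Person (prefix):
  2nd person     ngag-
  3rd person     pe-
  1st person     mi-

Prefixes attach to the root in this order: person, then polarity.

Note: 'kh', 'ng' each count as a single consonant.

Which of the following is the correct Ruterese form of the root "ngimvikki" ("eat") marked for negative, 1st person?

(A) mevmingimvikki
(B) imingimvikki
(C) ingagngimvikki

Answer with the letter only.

Attach person 1st person mi- → mingimvikki.
Attach polarity negative i- → imingimvikki.
So the correct form is imingimvikki, option (B).
(C) ingagngimvikki is wrong: it uses 2nd person instead of 1st person for person.
(A) mevmingimvikki is wrong: it uses affirmative instead of negative for polarity.

B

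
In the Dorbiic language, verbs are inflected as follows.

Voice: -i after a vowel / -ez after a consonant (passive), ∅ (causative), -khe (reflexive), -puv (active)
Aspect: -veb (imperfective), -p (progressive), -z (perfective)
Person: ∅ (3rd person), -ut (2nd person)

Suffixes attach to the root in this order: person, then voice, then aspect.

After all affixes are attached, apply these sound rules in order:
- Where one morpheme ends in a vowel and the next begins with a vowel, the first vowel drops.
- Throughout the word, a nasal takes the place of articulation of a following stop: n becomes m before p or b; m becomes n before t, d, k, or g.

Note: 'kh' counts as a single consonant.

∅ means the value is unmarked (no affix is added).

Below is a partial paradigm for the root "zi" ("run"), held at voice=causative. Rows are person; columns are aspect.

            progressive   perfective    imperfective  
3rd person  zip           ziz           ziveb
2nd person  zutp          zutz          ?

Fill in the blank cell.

zutveb

Attach person 2nd person -ut → ziut.
voice = causative: zero marking, form stays ziut.
Attach aspect imperfective -veb → ziutveb.
Apply vowel deletion: ziutveb → zutveb.
Nasal assimilation: no change.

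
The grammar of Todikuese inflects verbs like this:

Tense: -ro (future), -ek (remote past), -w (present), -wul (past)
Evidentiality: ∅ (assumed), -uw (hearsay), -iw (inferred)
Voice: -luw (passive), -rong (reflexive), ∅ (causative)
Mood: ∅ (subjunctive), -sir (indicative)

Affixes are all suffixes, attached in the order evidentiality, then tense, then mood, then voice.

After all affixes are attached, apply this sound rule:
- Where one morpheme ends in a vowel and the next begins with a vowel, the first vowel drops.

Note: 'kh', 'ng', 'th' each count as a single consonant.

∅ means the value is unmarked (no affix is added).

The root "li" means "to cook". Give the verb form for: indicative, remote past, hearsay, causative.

luweksir

Attach evidentiality hearsay -uw → liuw.
Attach tense remote past -ek → liuwek.
Attach mood indicative -sir → liuweksir.
voice = causative: zero marking, form stays liuweksir.
Apply vowel deletion: liuweksir → luweksir.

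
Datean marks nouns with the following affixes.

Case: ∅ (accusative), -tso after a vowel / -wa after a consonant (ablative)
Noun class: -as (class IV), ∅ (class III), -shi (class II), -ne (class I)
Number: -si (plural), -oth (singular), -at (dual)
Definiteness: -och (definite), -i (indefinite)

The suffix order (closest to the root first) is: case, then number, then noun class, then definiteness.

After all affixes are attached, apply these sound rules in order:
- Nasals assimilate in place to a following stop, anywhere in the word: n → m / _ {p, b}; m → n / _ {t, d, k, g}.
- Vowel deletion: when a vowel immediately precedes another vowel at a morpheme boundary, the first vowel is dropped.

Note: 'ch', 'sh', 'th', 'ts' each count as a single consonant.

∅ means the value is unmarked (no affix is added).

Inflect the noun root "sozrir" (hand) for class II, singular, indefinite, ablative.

sozrirwothshi

Attach case ablative -wa (after consonant 'r') → sozrirwa.
Attach number singular -oth → sozrirwaoth.
Attach noun class class II -shi → sozrirwaothshi.
Attach definiteness indefinite -i → sozrirwaothshii.
Nasal assimilation: no change.
Apply vowel deletion: sozrirwaothshii → sozrirwothshi.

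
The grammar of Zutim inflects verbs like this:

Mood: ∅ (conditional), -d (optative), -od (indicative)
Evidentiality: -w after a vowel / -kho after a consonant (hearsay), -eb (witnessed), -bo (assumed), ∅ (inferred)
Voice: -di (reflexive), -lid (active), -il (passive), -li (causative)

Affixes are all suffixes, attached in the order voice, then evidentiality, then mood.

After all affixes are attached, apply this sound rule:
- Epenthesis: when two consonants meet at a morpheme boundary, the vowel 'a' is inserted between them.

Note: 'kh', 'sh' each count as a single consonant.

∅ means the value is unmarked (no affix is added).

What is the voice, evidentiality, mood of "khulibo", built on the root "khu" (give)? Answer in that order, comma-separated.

causative, assumed, conditional

Segment: khu-li-bo.
voice: -li → causative.
evidentiality: -bo → assumed.
mood: ∅ → conditional.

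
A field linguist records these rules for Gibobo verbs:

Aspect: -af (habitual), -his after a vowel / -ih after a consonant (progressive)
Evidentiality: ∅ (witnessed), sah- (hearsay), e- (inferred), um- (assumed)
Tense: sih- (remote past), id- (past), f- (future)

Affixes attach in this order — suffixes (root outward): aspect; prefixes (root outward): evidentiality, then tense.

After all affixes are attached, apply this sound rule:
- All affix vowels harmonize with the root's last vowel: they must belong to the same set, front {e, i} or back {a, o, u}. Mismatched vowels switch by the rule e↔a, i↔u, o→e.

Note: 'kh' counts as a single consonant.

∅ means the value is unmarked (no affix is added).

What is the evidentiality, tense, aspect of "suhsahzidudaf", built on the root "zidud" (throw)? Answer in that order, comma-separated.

hearsay, remote past, habitual

Segment: sih-sah-zidud-af.
evidentiality: sah- → hearsay.
tense: sih- → remote past.
aspect: -af → habitual.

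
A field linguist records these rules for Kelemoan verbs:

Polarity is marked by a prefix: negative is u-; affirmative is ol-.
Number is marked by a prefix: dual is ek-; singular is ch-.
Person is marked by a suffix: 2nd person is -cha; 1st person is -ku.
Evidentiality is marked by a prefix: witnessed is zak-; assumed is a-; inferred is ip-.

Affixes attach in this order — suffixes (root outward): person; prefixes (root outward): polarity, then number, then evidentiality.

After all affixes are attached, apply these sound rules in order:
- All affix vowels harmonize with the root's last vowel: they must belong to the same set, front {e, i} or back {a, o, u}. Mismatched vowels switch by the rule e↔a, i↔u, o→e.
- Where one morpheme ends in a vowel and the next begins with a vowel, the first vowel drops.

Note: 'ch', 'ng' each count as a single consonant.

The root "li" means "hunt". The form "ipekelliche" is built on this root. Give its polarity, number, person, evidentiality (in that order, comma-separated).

affirmative, dual, 2nd person, inferred

Segment: ip-ek-ol-li-cha.
polarity: ol- → affirmative.
number: ek- → dual.
person: -cha → 2nd person.
evidentiality: ip- → inferred.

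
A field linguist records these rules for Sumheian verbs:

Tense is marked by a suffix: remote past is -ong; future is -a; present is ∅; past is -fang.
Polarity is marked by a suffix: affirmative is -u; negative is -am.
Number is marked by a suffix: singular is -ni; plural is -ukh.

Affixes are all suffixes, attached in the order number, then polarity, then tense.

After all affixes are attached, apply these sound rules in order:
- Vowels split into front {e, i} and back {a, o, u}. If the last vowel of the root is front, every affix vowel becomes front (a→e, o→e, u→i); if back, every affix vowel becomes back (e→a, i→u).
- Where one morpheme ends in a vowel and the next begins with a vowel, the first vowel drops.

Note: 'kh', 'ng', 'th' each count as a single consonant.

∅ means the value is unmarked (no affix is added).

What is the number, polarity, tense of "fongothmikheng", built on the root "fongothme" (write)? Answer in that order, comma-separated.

plural, affirmative, remote past

Segment: fongothme-ukh-u-ong.
number: -ukh → plural.
polarity: -u → affirmative.
tense: -ong → remote past.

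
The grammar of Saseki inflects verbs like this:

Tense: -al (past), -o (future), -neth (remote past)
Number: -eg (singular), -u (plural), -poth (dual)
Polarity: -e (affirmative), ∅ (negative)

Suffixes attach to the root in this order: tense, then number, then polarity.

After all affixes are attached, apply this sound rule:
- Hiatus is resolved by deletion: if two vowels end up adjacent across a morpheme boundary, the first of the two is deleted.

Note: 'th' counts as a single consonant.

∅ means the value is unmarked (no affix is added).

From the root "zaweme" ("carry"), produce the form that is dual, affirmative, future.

Attach tense future -o → zawemeo.
Attach number dual -poth → zawemeopoth.
Attach polarity affirmative -e → zawemeopothe.
Apply vowel deletion: zawemeopothe → zawemopothe.

zawemopothe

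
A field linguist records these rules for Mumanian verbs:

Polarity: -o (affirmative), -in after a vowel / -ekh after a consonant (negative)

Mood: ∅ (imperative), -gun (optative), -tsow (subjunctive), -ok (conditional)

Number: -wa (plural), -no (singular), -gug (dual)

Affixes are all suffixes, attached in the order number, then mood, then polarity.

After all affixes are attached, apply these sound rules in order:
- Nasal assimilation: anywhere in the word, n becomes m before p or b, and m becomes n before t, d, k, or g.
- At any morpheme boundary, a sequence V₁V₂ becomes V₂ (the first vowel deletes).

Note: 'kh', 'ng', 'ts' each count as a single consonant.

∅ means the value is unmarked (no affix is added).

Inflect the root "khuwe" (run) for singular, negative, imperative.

Attach number singular -no → khuweno.
mood = imperative: zero marking, form stays khuweno.
Attach polarity negative -in (after vowel 'o') → khuwenoin.
Nasal assimilation: no change.
Apply vowel deletion: khuwenoin → khuwenin.

khuwenin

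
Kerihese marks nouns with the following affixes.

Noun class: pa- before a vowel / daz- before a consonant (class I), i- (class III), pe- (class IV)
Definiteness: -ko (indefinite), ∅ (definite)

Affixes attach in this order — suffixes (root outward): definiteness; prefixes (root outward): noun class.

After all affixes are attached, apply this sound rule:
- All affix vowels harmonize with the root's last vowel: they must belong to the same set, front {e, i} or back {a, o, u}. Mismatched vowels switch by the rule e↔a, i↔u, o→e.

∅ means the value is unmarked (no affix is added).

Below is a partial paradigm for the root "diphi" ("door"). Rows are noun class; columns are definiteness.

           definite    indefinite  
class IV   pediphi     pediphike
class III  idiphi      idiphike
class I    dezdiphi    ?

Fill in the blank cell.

dezdiphike

Attach noun class class I daz- (before consonant 'd') → dazdiphi.
Attach definiteness indefinite -ko → dazdiphiko.
Apply vowel harmony: dazdiphiko → dezdiphike.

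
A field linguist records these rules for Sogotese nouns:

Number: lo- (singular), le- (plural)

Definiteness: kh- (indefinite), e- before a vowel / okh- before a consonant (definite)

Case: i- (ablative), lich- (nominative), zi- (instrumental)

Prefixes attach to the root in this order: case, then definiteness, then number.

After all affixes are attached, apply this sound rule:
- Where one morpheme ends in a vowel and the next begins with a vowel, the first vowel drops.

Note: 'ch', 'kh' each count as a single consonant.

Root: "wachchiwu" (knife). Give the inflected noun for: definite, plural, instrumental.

Attach case instrumental zi- → ziwachchiwu.
Attach definiteness definite okh- (before consonant 'z') → okhziwachchiwu.
Attach number plural le- → leokhziwachchiwu.
Apply vowel deletion: leokhziwachchiwu → lokhziwachchiwu.

lokhziwachchiwu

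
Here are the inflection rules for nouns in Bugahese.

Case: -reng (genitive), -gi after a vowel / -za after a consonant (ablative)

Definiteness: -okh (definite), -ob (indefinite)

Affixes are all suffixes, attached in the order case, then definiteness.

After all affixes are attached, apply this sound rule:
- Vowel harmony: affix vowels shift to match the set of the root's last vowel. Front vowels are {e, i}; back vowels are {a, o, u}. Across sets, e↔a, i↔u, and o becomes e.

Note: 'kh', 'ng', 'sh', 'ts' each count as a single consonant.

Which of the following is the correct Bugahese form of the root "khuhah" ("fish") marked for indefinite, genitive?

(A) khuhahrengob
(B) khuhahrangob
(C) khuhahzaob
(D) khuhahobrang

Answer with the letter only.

B

Attach case genitive -reng → khuhahreng.
Attach definiteness indefinite -ob → khuhahrengob.
Apply vowel harmony: khuhahrengob → khuhahrangob.
So the correct form is khuhahrangob, option (B).
(D) khuhahobrang is wrong: it has the affixes in the wrong order.
(A) khuhahrengob is wrong: it fails to apply the sound rule(s).
(C) khuhahzaob is wrong: it uses ablative instead of genitive for case.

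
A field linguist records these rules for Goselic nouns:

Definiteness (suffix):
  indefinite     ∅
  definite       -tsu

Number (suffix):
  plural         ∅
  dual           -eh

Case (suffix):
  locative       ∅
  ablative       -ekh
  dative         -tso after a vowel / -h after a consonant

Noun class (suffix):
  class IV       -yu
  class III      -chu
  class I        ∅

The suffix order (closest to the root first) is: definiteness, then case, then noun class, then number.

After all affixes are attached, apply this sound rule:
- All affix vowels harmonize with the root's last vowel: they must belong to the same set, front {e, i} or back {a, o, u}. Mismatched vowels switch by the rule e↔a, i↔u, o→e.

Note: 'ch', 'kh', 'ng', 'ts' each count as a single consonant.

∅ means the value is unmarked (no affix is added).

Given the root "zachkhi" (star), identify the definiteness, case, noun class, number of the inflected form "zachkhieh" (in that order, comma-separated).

indefinite, locative, class I, dual

Segment: zachkhi-eh.
definiteness: ∅ → indefinite.
case: ∅ → locative.
noun class: ∅ → class I.
number: -eh → dual.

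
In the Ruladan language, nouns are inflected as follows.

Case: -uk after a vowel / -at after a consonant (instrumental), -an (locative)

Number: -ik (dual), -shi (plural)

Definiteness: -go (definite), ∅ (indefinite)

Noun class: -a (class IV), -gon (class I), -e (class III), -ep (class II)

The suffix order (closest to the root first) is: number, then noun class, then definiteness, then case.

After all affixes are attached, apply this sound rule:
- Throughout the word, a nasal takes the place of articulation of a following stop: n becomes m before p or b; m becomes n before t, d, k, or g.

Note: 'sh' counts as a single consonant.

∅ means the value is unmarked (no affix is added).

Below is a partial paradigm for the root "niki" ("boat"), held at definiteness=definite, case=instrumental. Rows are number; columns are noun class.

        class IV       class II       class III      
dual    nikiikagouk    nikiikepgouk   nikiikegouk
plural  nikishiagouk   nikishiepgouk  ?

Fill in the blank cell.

Attach number plural -shi → nikishi.
Attach noun class class III -e → nikishie.
Attach definiteness definite -go → nikishiego.
Attach case instrumental -uk (after vowel 'o') → nikishiegouk.
Nasal assimilation: no change.

nikishiegouk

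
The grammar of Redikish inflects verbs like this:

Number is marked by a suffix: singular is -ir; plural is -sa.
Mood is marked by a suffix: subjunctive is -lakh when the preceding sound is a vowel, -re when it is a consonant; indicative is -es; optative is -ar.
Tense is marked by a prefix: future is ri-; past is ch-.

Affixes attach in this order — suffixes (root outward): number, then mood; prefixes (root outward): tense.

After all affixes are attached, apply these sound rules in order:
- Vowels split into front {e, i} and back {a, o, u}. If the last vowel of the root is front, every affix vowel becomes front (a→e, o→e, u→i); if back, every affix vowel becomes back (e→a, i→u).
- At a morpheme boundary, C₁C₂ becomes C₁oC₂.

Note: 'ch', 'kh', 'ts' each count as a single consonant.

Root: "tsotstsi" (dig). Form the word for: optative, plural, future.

ritsotstsiseer

Attach number plural -sa → tsotstsisa.
Attach mood optative -ar → tsotstsisaar.
Attach tense future ri- → ritsotstsisaar.
Apply vowel harmony: ritsotstsisaar → ritsotstsiseer.
Epenthesis: no change.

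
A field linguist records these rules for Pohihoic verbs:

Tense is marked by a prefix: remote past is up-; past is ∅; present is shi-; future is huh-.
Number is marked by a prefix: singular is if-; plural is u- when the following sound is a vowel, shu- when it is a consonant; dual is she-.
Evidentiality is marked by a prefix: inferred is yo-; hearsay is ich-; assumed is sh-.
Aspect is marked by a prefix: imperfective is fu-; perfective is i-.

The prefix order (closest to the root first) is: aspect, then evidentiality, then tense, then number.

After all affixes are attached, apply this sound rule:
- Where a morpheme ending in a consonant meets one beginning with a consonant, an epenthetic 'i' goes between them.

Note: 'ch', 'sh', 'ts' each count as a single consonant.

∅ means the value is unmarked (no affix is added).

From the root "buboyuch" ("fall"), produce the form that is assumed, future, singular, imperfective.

Attach aspect imperfective fu- → fububoyuch.
Attach evidentiality assumed sh- → shfububoyuch.
Attach tense future huh- → huhshfububoyuch.
Attach number singular if- → ifhuhshfububoyuch.
Apply epenthesis: ifhuhshfububoyuch → ifihuhishifububoyuch.

ifihuhishifububoyuch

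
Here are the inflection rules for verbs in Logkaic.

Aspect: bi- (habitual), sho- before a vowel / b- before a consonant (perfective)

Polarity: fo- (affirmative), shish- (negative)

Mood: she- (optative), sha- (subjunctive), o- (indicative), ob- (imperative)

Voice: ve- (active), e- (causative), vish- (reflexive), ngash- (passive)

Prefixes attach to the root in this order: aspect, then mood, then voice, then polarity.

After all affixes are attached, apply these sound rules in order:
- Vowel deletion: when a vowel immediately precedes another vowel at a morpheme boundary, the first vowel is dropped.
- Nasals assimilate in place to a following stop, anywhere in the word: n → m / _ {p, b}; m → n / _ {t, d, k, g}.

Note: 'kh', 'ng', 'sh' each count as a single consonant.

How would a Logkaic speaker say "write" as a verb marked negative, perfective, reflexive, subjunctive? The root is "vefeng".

Attach aspect perfective b- (before consonant 'v') → bvefeng.
Attach mood subjunctive sha- → shabvefeng.
Attach voice reflexive vish- → vishshabvefeng.
Attach polarity negative shish- → shishvishshabvefeng.
Vowel deletion: no change.
Nasal assimilation: no change.

shishvishshabvefeng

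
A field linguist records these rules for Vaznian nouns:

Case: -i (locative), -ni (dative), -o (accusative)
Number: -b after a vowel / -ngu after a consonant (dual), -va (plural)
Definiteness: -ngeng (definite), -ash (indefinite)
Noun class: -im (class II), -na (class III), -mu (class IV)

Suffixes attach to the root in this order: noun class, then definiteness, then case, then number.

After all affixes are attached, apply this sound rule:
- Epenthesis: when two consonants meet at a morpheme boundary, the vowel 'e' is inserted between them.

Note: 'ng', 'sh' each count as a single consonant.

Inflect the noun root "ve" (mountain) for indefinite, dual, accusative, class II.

veimashob

Attach noun class class II -im → veim.
Attach definiteness indefinite -ash → veimash.
Attach case accusative -o → veimasho.
Attach number dual -b (after vowel 'o') → veimashob.
Epenthesis: no change.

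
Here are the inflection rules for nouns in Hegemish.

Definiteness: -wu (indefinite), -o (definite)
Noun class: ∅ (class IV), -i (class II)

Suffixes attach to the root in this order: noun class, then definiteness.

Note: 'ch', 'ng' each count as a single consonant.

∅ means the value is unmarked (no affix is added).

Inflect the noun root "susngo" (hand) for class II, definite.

susngoio

Attach noun class class II -i → susngoi.
Attach definiteness definite -o → susngoio.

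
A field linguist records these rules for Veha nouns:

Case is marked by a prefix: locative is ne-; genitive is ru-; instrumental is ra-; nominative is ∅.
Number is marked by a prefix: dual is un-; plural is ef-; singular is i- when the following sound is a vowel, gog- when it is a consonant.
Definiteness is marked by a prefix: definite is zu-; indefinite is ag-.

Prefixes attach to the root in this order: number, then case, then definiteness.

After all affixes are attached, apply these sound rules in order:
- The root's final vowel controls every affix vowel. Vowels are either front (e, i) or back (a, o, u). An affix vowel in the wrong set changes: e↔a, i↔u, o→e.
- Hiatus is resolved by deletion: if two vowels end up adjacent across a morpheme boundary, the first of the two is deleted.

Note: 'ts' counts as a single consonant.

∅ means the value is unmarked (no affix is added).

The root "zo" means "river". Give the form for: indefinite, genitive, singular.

Attach number singular gog- (before consonant 'z') → gogzo.
Attach case genitive ru- → rugogzo.
Attach definiteness indefinite ag- → agrugogzo.
Vowel harmony: no change.
Vowel deletion: no change.

agrugogzo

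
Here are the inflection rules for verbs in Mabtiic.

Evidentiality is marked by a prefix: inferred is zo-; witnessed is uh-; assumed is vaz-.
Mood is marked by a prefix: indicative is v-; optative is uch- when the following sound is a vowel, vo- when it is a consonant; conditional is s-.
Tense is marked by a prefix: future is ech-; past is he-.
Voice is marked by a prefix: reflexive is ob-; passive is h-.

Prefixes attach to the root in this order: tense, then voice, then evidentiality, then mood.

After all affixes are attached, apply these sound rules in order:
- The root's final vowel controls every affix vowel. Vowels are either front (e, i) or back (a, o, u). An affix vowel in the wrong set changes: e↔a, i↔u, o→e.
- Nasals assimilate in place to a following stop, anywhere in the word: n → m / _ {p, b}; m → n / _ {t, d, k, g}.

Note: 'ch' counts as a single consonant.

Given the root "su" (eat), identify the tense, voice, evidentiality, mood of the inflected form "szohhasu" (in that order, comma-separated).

past, passive, inferred, conditional

Segment: s-zo-h-he-su.
tense: he- → past.
voice: h- → passive.
evidentiality: zo- → inferred.
mood: s- → conditional.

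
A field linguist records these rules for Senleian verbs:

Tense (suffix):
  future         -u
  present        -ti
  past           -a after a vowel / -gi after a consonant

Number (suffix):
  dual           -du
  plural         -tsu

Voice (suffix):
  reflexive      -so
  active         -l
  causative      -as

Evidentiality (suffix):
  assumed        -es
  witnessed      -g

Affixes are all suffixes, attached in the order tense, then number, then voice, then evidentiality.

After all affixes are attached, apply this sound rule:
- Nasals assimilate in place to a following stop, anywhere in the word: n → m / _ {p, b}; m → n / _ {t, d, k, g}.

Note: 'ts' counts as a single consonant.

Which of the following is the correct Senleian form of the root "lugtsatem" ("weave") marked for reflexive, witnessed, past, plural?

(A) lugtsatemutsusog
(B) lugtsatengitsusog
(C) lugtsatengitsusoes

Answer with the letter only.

B

Attach tense past -gi (after consonant 'm') → lugtsatemgi.
Attach number plural -tsu → lugtsatemgitsu.
Attach voice reflexive -so → lugtsatemgitsuso.
Attach evidentiality witnessed -g → lugtsatemgitsusog.
Apply nasal assimilation: lugtsatemgitsusog → lugtsatengitsusog.
So the correct form is lugtsatengitsusog, option (B).
(C) lugtsatengitsusoes is wrong: it uses assumed instead of witnessed for evidentiality.
(A) lugtsatemutsusog is wrong: it uses future instead of past for tense.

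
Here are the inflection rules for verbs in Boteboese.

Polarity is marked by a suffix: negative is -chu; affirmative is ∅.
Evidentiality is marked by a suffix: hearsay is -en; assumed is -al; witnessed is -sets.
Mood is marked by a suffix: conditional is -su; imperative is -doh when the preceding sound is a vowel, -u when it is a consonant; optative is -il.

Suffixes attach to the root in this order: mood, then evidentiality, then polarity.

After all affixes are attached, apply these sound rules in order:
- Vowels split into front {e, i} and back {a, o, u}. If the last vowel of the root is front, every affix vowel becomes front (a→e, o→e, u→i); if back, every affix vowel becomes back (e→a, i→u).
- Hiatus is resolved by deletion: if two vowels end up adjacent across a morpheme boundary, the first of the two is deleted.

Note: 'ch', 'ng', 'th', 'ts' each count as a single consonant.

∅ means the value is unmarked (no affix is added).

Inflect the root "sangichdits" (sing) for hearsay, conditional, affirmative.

Attach mood conditional -su → sangichditssu.
Attach evidentiality hearsay -en → sangichditssuen.
polarity = affirmative: zero marking, form stays sangichditssuen.
Apply vowel harmony: sangichditssuen → sangichditssien.
Apply vowel deletion: sangichditssien → sangichditssen.

sangichditssen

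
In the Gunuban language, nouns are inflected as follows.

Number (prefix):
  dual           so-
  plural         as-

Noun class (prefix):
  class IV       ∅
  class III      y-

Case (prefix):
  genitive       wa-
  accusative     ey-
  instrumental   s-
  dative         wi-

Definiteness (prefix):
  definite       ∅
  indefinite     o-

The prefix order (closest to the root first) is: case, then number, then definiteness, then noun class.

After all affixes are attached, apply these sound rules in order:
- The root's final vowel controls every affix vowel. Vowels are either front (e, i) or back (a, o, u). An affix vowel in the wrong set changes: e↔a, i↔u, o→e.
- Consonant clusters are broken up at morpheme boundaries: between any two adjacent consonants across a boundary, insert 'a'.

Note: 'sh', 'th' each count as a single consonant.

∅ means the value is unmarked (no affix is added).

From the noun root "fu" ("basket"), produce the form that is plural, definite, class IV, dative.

asawufu

Attach case dative wi- → wifu.
Attach number plural as- → aswifu.
definiteness = definite: zero marking, form stays aswifu.
noun class = class IV: zero marking, form stays aswifu.
Apply vowel harmony: aswifu → aswufu.
Apply epenthesis: aswufu → asawufu.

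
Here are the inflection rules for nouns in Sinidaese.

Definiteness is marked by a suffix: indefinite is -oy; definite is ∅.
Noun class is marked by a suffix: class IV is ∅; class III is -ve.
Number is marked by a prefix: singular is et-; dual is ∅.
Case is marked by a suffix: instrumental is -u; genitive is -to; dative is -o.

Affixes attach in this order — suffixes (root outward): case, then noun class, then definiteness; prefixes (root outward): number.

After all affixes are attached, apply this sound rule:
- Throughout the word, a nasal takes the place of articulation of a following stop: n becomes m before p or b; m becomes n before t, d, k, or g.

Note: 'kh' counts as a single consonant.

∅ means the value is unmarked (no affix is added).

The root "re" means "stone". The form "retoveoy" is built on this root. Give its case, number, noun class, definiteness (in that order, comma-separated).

genitive, dual, class III, indefinite

Segment: re-to-ve-oy.
case: -to → genitive.
number: ∅ → dual.
noun class: -ve → class III.
definiteness: -oy → indefinite.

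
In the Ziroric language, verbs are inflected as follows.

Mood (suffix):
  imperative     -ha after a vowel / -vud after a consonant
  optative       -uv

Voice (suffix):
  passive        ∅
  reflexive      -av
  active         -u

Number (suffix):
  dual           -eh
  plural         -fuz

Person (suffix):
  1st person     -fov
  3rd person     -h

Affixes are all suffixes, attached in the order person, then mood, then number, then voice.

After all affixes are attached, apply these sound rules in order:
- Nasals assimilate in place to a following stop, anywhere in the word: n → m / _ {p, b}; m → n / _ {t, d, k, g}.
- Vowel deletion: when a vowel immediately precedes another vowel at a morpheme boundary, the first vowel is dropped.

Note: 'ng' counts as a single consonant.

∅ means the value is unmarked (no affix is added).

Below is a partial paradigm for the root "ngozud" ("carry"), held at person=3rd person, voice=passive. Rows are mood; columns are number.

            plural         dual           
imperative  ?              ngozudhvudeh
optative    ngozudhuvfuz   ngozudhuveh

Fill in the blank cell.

Attach person 3rd person -h → ngozudh.
Attach mood imperative -vud (after consonant 'h') → ngozudhvud.
Attach number plural -fuz → ngozudhvudfuz.
voice = passive: zero marking, form stays ngozudhvudfuz.
Nasal assimilation: no change.
Vowel deletion: no change.

ngozudhvudfuz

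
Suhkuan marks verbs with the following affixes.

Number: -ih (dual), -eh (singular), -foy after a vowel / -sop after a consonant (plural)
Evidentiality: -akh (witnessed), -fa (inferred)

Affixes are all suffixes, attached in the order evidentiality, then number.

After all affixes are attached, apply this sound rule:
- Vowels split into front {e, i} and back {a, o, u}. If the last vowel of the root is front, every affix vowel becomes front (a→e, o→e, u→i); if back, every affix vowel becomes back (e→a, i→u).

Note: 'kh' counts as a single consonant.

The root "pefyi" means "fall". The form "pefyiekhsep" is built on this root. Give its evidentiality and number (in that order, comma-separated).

Segment: pefyi-akh-sop.
evidentiality: -akh → witnessed.
number: -foy/sop → plural.

witnessed, plural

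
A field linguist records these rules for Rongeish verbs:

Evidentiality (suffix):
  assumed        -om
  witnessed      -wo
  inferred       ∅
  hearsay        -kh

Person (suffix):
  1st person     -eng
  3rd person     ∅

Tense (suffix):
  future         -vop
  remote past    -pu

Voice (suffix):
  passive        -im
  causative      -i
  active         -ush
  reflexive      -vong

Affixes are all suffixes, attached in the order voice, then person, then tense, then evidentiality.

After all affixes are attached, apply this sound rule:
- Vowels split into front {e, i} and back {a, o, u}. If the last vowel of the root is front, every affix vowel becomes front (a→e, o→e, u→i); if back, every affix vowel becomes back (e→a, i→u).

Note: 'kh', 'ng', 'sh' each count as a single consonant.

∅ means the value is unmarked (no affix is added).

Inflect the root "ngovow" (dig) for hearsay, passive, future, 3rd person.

Attach voice passive -im → ngovowim.
person = 3rd person: zero marking, form stays ngovowim.
Attach tense future -vop → ngovowimvop.
Attach evidentiality hearsay -kh → ngovowimvopkh.
Apply vowel harmony: ngovowimvopkh → ngovowumvopkh.

ngovowumvopkh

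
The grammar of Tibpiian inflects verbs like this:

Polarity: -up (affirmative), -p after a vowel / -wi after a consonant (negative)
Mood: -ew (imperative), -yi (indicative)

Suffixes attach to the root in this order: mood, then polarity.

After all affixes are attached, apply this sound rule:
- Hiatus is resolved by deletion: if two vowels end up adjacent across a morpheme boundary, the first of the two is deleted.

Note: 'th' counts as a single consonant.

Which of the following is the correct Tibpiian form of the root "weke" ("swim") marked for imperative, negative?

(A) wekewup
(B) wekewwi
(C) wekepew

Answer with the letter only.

B

Attach mood imperative -ew → wekeew.
Attach polarity negative -wi (after consonant 'w') → wekeewwi.
Apply vowel deletion: wekeewwi → wekewwi.
So the correct form is wekewwi, option (B).
(C) wekepew is wrong: it has the affixes in the wrong order.
(A) wekewup is wrong: it uses affirmative instead of negative for polarity.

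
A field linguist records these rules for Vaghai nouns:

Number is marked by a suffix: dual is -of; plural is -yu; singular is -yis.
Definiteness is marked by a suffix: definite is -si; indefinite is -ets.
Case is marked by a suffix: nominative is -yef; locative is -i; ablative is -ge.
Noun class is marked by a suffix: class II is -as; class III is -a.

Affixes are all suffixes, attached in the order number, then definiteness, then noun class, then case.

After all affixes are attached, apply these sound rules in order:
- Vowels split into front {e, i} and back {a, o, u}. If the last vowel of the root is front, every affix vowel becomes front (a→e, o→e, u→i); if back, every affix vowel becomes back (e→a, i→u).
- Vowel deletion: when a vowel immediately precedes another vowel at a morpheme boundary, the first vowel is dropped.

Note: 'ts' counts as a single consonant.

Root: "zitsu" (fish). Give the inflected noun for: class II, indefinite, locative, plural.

Attach number plural -yu → zitsuyu.
Attach definiteness indefinite -ets → zitsuyuets.
Attach noun class class II -as → zitsuyuetsas.
Attach case locative -i → zitsuyuetsasi.
Apply vowel harmony: zitsuyuetsasi → zitsuyuatsasu.
Apply vowel deletion: zitsuyuatsasu → zitsuyatsasu.

zitsuyatsasu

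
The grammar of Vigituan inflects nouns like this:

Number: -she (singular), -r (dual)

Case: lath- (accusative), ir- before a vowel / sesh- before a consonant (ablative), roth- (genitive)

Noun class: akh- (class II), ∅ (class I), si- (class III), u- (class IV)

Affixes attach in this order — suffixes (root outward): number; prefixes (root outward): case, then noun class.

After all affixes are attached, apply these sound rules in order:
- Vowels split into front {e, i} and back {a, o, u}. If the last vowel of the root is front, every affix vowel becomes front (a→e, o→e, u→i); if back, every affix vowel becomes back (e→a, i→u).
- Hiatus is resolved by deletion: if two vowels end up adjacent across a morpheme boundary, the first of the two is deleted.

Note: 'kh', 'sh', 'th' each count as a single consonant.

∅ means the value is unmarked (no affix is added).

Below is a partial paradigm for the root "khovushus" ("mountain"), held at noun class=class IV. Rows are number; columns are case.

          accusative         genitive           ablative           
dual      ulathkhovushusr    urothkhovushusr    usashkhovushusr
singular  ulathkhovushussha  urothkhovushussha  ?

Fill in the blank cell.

Attach number singular -she → khovushusshe.
Attach case ablative sesh- (before consonant 'kh') → seshkhovushusshe.
Attach noun class class IV u- → useshkhovushusshe.
Apply vowel harmony: useshkhovushusshe → usashkhovushussha.
Vowel deletion: no change.

usashkhovushussha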